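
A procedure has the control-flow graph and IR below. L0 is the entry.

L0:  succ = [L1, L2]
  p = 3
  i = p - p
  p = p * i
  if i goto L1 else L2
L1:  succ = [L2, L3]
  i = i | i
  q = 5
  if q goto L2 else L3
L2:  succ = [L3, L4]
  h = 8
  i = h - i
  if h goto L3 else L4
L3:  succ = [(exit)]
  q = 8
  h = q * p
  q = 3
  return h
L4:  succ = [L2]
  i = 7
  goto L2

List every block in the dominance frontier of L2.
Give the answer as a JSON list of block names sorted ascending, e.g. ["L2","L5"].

Answer: ["L2", "L3"]

Working:
idom tree: L1←L0 L2←L0 L3←L0 L4←L2
Dom at joins:
  L2: preds {L0,L1,L4}: {L0} ∩ {L0,L1} ∩ {L0,L2,L4} = {L0}; idom=L0
  L3: preds {L1,L2}: {L0,L1} ∩ {L0,L2} = {L0}; idom=L0

Frontier:
  join L2 pred L0: · stop@L0
  join L2 pred L1: L1 stop@L0
  join L2 pred L4: L4→L2 stop@L0
  join L3 pred L1: L1 stop@L0
  join L3 pred L2: L2 stop@L0
  L0 → ∅
  L1 → {L2,L3}
  L2 → {L2,L3}
  L3 → ∅
  L4 → {L2}

DF(L2) = ["L2", "L3"]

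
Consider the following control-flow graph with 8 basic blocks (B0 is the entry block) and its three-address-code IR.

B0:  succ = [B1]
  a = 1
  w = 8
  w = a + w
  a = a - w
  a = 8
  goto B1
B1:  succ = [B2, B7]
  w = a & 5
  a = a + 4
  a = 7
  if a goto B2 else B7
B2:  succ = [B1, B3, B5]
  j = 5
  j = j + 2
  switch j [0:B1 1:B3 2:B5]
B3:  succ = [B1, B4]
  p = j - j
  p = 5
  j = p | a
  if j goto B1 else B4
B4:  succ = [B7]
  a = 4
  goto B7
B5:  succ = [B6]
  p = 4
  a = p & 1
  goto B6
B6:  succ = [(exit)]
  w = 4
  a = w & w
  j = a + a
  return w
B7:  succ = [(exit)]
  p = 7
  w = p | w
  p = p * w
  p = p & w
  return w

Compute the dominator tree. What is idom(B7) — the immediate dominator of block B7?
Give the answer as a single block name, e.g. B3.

idom tree: B1←B0 B2←B1 B3←B2 B4←B3 B5←B2 B6←B5 B7←B1
Join-block Dom:
  B1: preds {B0,B2,B3}: {B0} ∩ {B0,B1,B2} ∩ {B0,B1,B2,B3} = {B0}; idom=B0
  B7: preds {B1,B4}: {B0,B1} ∩ {B0,B1,B2,B3,B4} = {B0,B1}; idom=B1

idom(B7) = B1

Answer: B1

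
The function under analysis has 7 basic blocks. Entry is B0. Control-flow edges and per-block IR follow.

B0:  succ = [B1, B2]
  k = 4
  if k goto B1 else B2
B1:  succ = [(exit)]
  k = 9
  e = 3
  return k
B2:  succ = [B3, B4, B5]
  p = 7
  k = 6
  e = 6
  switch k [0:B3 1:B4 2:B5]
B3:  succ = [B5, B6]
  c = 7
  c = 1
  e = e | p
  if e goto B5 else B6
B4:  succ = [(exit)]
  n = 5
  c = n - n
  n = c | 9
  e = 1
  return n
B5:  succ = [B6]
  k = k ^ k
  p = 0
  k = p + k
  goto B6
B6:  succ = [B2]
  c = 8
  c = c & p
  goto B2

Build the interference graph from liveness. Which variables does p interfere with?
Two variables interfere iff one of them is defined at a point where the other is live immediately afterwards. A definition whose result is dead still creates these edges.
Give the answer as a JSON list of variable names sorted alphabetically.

Per-block:
  B0: {k} / ∅
  B1: {e,k} / ∅
  B2: {e,k,p} / ∅
  B3: {c,e} / {e,p}
  B4: {c,e,n} / ∅
  B5: {k,p} / {k}
  B6: {c} / {p}

Live sets:
  live B0: ∅→∅
  live B1: ∅→∅
  live B2: ∅→{e,k,p}
  live B3: {e,k,p}→{k,p}
  live B4: ∅→∅
  live B5: {k}→{p}
  live B6: {p}→∅

Conflict graph:
  c — {e,k,p}
  e — {c,k,n,p}
  k — {c,e,p}
  n — {e}
  p — {c,e,k}

N(p) = ["c", "e", "k"]

Answer: ["c", "e", "k"]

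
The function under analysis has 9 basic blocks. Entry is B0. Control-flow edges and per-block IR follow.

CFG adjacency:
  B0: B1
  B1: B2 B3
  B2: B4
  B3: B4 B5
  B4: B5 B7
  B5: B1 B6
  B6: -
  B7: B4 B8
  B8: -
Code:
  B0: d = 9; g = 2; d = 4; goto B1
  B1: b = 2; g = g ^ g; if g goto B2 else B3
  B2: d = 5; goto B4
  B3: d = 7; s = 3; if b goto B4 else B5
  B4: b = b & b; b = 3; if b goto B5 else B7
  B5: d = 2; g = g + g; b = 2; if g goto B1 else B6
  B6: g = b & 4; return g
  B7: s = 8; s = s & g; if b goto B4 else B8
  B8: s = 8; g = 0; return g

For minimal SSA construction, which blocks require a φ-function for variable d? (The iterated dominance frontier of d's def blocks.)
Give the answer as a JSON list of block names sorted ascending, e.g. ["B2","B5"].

Answer: ["B1", "B4", "B5"]

Analysis:
idom tree: B1←B0 B2←B1 B3←B1 B4←B1 B5←B1 B6←B5 B7←B4 B8←B7
Join-block Dom:
  B1: preds {B0,B5}: {B0} ∩ {B0,B1,B5} = {B0}; idom=B0
  B4: preds {B2,B3,B7}: {B0,B1,B2} ∩ {B0,B1,B3} ∩ {B0,B1,B4,B7} = {B0,B1}; idom=B1
  B5: preds {B3,B4}: {B0,B1,B3} ∩ {B0,B1,B4} = {B0,B1}; idom=B1

DF derivation:
  B1←B0: walk · to B0
  B1←B5: walk B5→B1 to B0
  B4←B2: walk B2 to B1
  B4←B3: walk B3 to B1
  B4←B7: walk B7→B4 to B1
  B5←B3: walk B3 to B1
  B5←B4: walk B4 to B1
  B0 → ∅
  B1 → {B1}
  B2 → {B4}
  B3 → {B4,B5}
  B4 → {B4,B5}
  B5 → {B1}
  B6 → ∅
  B7 → {B4}
  B8 → ∅

φ for d: defs {B0,B2,B3,B5}
  DF⁺ = {B1,B4,B5}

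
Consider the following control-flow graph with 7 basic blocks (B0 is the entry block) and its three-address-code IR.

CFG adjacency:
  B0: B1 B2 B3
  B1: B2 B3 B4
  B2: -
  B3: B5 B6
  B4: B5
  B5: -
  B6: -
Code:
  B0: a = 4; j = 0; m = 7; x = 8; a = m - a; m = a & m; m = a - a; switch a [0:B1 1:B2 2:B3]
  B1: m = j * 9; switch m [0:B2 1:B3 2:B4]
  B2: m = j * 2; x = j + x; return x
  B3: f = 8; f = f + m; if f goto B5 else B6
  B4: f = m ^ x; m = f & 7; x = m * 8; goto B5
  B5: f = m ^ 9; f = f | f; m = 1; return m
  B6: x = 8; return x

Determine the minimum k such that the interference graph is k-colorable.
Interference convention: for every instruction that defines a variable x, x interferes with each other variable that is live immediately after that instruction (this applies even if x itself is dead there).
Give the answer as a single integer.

Answer: 4

Derivation:
Block summaries:
  B0: def={a,j,m,x} ue=∅
  B1: def={m} ue={j}
  B2: def={m,x} ue={j,x}
  B3: def={f} ue={m}
  B4: def={f,m,x} ue={m,x}
  B5: def={f,m} ue={m}
  B6: def={x} ue=∅

Liveness:
  B0: in=∅ out={j,m,x}
  B1: in={j,x} out={j,m,x}
  B2: in={j,x} out=∅
  B3: in={m} out={m}
  B4: in={m,x} out={m}
  B5: in={m} out=∅
  B6: in=∅ out=∅

Interference:
  a: {j,m,x}
  f: {m}
  j: {a,m,x}
  m: {a,f,j,x}
  x: {a,j,m}

Chromatic number:
  lower bound: {a,j,m,x} mutually conflict ⇒ χ ≥ 4
  4-colouring: R0={m}  R1={a,f}  R2={j}  R3={x}
  χ = 4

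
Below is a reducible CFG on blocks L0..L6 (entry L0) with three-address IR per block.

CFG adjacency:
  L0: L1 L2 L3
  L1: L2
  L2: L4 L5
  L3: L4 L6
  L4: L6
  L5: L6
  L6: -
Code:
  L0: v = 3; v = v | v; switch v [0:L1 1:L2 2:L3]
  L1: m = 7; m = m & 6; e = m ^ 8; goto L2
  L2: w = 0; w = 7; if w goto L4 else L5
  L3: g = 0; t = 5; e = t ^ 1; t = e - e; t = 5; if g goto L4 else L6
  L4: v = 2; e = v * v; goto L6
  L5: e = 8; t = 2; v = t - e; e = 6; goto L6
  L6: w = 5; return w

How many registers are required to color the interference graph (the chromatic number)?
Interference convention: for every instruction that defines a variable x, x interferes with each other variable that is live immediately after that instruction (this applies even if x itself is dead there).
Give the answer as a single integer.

def/use:
  L0: {v} / ∅
  L1: {e,m} / ∅
  L2: {w} / ∅
  L3: {e,g,t} / ∅
  L4: {e,v} / ∅
  L5: {e,t,v} / ∅
  L6: {w} / ∅

Live sets:
  L0: in=∅ out=∅
  L1: in=∅ out=∅
  L2: in=∅ out=∅
  L3: in=∅ out=∅
  L4: in=∅ out=∅
  L5: in=∅ out=∅
  L6: in=∅ out=∅

Interference:
  e: {g,t}
  g: {e,t}
  m: ∅
  t: {e,g}
  v: ∅
  w: ∅

Chromatic number:
  {e,g,t} pairwise interfere (3-clique) ⇒ χ ≥ 3
  assign e→R0 g→R1 m→R0 t→R2 v→R0 w→R0 — no edge inside a register ⇒ χ ≤ 3
  χ = 3

Answer: 3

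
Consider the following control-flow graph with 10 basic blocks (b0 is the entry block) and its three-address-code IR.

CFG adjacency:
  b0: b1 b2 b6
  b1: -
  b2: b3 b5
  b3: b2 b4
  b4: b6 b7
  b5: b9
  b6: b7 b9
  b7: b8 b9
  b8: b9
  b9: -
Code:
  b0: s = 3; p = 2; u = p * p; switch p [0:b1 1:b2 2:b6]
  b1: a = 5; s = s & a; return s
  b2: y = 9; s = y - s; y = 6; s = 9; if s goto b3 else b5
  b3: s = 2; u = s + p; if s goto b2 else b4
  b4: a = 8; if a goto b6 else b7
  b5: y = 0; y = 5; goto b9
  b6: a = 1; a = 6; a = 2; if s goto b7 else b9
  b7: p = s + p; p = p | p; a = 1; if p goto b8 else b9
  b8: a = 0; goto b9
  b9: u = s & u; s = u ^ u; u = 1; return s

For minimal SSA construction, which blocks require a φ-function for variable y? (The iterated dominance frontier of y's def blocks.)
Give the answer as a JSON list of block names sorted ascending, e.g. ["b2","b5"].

Answer: ["b2", "b6", "b7", "b9"]

Analysis:
idom tree: b1←b0 b2←b0 b3←b2 b4←b3 b5←b2 b6←b0 b7←b0 b8←b7 b9←b0
Join-block Dom:
  b2: preds {b0,b3}: {b0} ∩ {b0,b2,b3} = {b0}; idom=b0
  b6: preds {b0,b4}: {b0} ∩ {b0,b2,b3,b4} = {b0}; idom=b0
  b7: preds {b4,b6}: {b0,b2,b3,b4} ∩ {b0,b6} = {b0}; idom=b0
  b9: preds {b5,b6,b7,b8}: {b0,b2,b5} ∩ {b0,b6} ∩ {b0,b7} ∩ {b0,b7,b8} = {b0}; idom=b0

Frontier:
  join b2 pred b0: · stop@b0
  join b2 pred b3: b3→b2 stop@b0
  join b6 pred b0: · stop@b0
  join b6 pred b4: b4→b3→b2 stop@b0
  join b7 pred b4: b4→b3→b2 stop@b0
  join b7 pred b6: b6 stop@b0
  join b9 pred b5: b5→b2 stop@b0
  join b9 pred b6: b6 stop@b0
  join b9 pred b7: b7 stop@b0
  join b9 pred b8: b8→b7 stop@b0
  DF(b0)=∅
  DF(b1)=∅
  DF(b2)={b2,b6,b7,b9}
  DF(b3)={b2,b6,b7}
  DF(b4)={b6,b7}
  DF(b5)={b9}
  DF(b6)={b7,b9}
  DF(b7)={b9}
  DF(b8)={b9}
  DF(b9)=∅

φ for y: defs {b2,b5}
  DF⁺ = {b2,b6,b7,b9}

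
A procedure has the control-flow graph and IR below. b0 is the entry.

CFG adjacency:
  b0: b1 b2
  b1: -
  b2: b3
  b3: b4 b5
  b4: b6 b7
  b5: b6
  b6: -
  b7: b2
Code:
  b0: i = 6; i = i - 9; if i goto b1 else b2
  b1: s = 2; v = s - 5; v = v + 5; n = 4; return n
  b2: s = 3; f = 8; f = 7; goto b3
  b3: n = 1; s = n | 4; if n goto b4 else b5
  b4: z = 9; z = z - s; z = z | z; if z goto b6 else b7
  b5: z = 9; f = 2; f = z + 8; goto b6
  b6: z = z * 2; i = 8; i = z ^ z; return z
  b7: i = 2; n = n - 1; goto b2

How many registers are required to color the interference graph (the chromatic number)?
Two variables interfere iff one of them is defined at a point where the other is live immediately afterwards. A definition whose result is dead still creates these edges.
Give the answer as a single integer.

Per-block:
  b0: {i} / ∅
  b1: {n,s,v} / ∅
  b2: {f,s} / ∅
  b3: {n,s} / ∅
  b4: {z} / {s}
  b5: {f,z} / ∅
  b6: {i,z} / {z}
  b7: {i,n} / {n}

Backward fixpoint:
  b0: in=∅ out=∅
  b1: in=∅ out=∅
  b2: in=∅ out=∅
  b3: in=∅ out={n,s}
  b4: in={n,s} out={n,z}
  b5: in=∅ out={z}
  b6: in={z} out=∅
  b7: in={n} out=∅

Interfere edges:
  f: {z}
  i: {n,z}
  n: {i,s,z}
  s: {n,z}
  v: ∅
  z: {f,i,n,s}

Colouring:
  clique {i,n,z} ⇒ need ≥ 3
  3-colouring: c0={v,z}  c1={f,n}  c2={i,s}
  χ = 3

Answer: 3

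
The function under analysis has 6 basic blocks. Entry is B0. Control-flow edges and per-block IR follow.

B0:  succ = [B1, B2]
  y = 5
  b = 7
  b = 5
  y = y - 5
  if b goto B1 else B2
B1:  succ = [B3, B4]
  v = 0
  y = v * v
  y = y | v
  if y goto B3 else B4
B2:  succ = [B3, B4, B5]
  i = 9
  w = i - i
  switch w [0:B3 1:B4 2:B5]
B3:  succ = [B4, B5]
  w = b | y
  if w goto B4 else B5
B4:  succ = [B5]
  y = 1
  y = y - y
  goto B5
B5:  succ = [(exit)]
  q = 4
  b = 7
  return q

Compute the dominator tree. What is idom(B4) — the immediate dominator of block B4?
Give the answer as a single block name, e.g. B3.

idom tree: B1←B0 B2←B0 B3←B0 B4←B0 B5←B0
Dom at joins:
  B3: preds {B1,B2}: {B0,B1} ∩ {B0,B2} = {B0}; idom=B0
  B4: preds {B1,B2,B3}: {B0,B1} ∩ {B0,B2} ∩ {B0,B3} = {B0}; idom=B0
  B5: preds {B2,B3,B4}: {B0,B2} ∩ {B0,B3} ∩ {B0,B4} = {B0}; idom=B0

idom(B4) = B0

Answer: B0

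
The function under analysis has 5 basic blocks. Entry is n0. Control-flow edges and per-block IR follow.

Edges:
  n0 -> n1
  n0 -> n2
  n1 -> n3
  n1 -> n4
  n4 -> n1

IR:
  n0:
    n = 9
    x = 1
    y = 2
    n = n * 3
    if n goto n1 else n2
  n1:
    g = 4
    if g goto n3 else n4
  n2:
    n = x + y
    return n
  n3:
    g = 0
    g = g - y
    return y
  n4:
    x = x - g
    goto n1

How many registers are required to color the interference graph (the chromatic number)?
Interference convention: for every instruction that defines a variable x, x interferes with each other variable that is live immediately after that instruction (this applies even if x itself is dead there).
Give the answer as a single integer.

Answer: 3

Working:
def/use:
  n0: def={n,x,y} ue=∅
  n1: def={g} ue=∅
  n2: def={n} ue={x,y}
  n3: def={g} ue={y}
  n4: def={x} ue={g,x}

Backward fixpoint:
  live n0: ∅→{x,y}
  live n1: {x,y}→{g,x,y}
  live n2: {x,y}→∅
  live n3: {y}→∅
  live n4: {g,x,y}→{x,y}

Interference:
  g — {x,y}
  n — {x,y}
  x — {g,n,y}
  y — {g,n,x}

Colouring:
  {g,x,y} pairwise interfere (3-clique) ⇒ χ ≥ 3
  assign g→R2 n→R2 x→R0 y→R1 — no edge inside a register ⇒ χ ≤ 3
  χ = 3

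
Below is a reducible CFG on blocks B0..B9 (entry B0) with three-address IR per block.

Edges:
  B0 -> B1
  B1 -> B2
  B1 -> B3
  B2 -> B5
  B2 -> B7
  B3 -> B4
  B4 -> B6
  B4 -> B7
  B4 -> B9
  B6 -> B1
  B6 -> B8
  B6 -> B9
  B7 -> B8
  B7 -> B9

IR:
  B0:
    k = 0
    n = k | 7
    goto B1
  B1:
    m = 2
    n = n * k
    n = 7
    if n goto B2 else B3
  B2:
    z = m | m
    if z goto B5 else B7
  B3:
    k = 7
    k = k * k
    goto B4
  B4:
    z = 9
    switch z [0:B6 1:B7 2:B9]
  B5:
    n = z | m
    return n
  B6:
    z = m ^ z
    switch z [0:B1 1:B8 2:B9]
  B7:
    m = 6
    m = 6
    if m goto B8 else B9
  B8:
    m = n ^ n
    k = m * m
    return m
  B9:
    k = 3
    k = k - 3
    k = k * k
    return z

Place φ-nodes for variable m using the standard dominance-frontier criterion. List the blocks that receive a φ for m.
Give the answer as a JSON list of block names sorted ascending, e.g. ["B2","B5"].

idom tree: B1←B0 B2←B1 B3←B1 B4←B3 B5←B2 B6←B4 B7←B1 B8←B1 B9←B1
Dom at joins:
  B1: preds {B0,B6}: {B0} ∩ {B0,B1,B3,B4,B6} = {B0}; idom=B0
  B7: preds {B2,B4}: {B0,B1,B2} ∩ {B0,B1,B3,B4} = {B0,B1}; idom=B1
  B8: preds {B6,B7}: {B0,B1,B3,B4,B6} ∩ {B0,B1,B7} = {B0,B1}; idom=B1
  B9: preds {B4,B6,B7}: {B0,B1,B3,B4} ∩ {B0,B1,B3,B4,B6} ∩ {B0,B1,B7} = {B0,B1}; idom=B1

DF derivation:
  B1←B0: walk · to B0
  B1←B6: walk B6→B4→B3→B1 to B0
  B7←B2: walk B2 to B1
  B7←B4: walk B4→B3 to B1
  B8←B6: walk B6→B4→B3 to B1
  B8←B7: walk B7 to B1
  B9←B4: walk B4→B3 to B1
  B9←B6: walk B6→B4→B3 to B1
  B9←B7: walk B7 to B1
  B0: DF=∅
  B1: DF={B1}
  B2: DF={B7}
  B3: DF={B1,B7,B8,B9}
  B4: DF={B1,B7,B8,B9}
  B5: DF=∅
  B6: DF={B1,B8,B9}
  B7: DF={B8,B9}
  B8: DF=∅
  B9: DF=∅

φ for m: defs {B1,B7,B8}
  DF⁺ = {B1,B8,B9}

Answer: ["B1", "B8", "B9"]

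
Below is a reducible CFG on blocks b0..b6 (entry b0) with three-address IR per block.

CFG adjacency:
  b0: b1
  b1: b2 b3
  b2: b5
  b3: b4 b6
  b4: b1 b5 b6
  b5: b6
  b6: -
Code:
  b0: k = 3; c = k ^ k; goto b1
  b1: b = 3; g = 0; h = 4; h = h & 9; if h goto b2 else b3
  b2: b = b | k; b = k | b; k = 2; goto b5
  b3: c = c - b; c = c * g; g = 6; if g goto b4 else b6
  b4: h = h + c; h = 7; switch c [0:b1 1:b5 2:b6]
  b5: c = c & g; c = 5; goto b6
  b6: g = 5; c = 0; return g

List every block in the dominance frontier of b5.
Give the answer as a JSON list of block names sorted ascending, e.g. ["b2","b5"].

idom tree: b1←b0 b2←b1 b3←b1 b4←b3 b5←b1 b6←b1
Dom at joins:
  b1: preds {b0,b4}: {b0} ∩ {b0,b1,b3,b4} = {b0}; idom=b0
  b5: preds {b2,b4}: {b0,b1,b2} ∩ {b0,b1,b3,b4} = {b0,b1}; idom=b1
  b6: preds {b3,b4,b5}: {b0,b1,b3} ∩ {b0,b1,b3,b4} ∩ {b0,b1,b5} = {b0,b1}; idom=b1

DF walk-up:
  b1←b0: walk · to b0
  b1←b4: walk b4→b3→b1 to b0
  b5←b2: walk b2 to b1
  b5←b4: walk b4→b3 to b1
  b6←b3: walk b3 to b1
  b6←b4: walk b4→b3 to b1
  b6←b5: walk b5 to b1
  b0: DF=∅
  b1: DF={b1}
  b2: DF={b5}
  b3: DF={b1,b5,b6}
  b4: DF={b1,b5,b6}
  b5: DF={b6}
  b6: DF=∅

DF(b5) = ["b6"]

Answer: ["b6"]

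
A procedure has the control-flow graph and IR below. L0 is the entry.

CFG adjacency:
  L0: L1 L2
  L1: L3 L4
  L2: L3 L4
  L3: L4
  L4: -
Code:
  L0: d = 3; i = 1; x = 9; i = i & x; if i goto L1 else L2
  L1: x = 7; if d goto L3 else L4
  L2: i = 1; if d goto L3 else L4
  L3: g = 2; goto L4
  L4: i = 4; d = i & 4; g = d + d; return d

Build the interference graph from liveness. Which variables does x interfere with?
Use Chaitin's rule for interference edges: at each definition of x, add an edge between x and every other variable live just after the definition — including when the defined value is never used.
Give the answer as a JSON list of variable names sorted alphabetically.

Block summaries:
  L0: {d,i,x} / ∅
  L1: {x} / {d}
  L2: {i} / {d}
  L3: {g} / ∅
  L4: {d,g,i} / ∅

Backward fixpoint:
  live L0: ∅→{d}
  live L1: {d}→∅
  live L2: {d}→∅
  live L3: ∅→∅
  live L4: ∅→∅

Interfere edges:
  d↔{g,i,x}
  g↔{d}
  i↔{d,x}
  x↔{d,i}

N(x) = ["d", "i"]

Answer: ["d", "i"]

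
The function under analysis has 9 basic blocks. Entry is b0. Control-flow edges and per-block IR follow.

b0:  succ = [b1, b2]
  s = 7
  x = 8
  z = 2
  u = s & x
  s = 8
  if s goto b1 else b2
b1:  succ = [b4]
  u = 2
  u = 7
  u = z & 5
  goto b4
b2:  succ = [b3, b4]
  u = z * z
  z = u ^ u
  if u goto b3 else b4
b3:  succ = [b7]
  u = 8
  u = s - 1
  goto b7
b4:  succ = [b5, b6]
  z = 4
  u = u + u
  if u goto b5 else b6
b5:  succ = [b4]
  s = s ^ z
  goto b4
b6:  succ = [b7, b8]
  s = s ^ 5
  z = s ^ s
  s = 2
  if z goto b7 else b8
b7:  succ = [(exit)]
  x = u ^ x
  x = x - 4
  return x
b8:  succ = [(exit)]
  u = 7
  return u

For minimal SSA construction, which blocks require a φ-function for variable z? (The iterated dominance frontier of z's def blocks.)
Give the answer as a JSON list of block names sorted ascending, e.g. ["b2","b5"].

idom tree: b1←b0 b2←b0 b3←b2 b4←b0 b5←b4 b6←b4 b7←b0 b8←b6
Dom at joins:
  b4: preds {b1,b2,b5}: {b0,b1} ∩ {b0,b2} ∩ {b0,b4,b5} = {b0}; idom=b0
  b7: preds {b3,b6}: {b0,b2,b3} ∩ {b0,b4,b6} = {b0}; idom=b0

DF walk-up:
  join b4 pred b1: b1 stop@b0
  join b4 pred b2: b2 stop@b0
  join b4 pred b5: b5→b4 stop@b0
  join b7 pred b3: b3→b2 stop@b0
  join b7 pred b6: b6→b4 stop@b0
  b0 → ∅
  b1 → {b4}
  b2 → {b4,b7}
  b3 → {b7}
  b4 → {b4,b7}
  b5 → {b4}
  b6 → {b7}
  b7 → ∅
  b8 → ∅

φ for z: defs {b0,b2,b4,b6}
  DF⁺ = {b4,b7}

Answer: ["b4", "b7"]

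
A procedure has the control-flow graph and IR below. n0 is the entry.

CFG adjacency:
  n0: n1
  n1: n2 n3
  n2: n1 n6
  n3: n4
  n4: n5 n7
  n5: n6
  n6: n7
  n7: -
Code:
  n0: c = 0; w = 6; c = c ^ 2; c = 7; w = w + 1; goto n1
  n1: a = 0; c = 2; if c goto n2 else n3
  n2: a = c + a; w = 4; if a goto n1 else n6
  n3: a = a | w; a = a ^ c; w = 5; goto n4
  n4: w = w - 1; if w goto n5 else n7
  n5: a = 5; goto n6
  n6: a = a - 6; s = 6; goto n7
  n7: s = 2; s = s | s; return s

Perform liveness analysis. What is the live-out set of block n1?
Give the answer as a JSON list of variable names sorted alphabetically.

def/use:
  n0: {c,w} / ∅
  n1: {a,c} / ∅
  n2: {a,w} / {a,c}
  n3: {a,w} / {a,c,w}
  n4: {w} / {w}
  n5: {a} / ∅
  n6: {a,s} / {a}
  n7: {s} / ∅

Backward fixpoint:
  n0 li=∅ lo={w}
  n1 li={w} lo={a,c,w}
  n2 li={a,c} lo={a,w}
  n3 li={a,c,w} lo={w}
  n4 li={w} lo=∅
  n5 li=∅ lo={a}
  n6 li={a} lo=∅
  n7 li=∅ lo=∅

live-out(n1) = ["a", "c", "w"]

Answer: ["a", "c", "w"]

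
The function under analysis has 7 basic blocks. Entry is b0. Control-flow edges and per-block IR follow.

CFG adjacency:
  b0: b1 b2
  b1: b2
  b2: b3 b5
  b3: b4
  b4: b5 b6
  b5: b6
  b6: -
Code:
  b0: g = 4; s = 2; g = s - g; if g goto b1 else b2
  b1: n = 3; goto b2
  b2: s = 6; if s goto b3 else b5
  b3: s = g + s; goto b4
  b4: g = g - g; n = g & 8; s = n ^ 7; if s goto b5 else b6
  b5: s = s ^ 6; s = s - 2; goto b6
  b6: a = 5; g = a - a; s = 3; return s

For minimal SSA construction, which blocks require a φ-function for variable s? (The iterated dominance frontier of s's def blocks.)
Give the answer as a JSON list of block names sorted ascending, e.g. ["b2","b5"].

idom tree: b1←b0 b2←b0 b3←b2 b4←b3 b5←b2 b6←b2
Join-block Dom:
  b2: preds {b0,b1}: {b0} ∩ {b0,b1} = {b0}; idom=b0
  b5: preds {b2,b4}: {b0,b2} ∩ {b0,b2,b3,b4} = {b0,b2}; idom=b2
  b6: preds {b4,b5}: {b0,b2,b3,b4} ∩ {b0,b2,b5} = {b0,b2}; idom=b2

DF derivation:
  join b2 pred b0: · stop@b0
  join b2 pred b1: b1 stop@b0
  join b5 pred b2: · stop@b2
  join b5 pred b4: b4→b3 stop@b2
  join b6 pred b4: b4→b3 stop@b2
  join b6 pred b5: b5 stop@b2
  DF(b0)=∅
  DF(b1)={b2}
  DF(b2)=∅
  DF(b3)={b5,b6}
  DF(b4)={b5,b6}
  DF(b5)={b6}
  DF(b6)=∅

φ for s: defs {b0,b2,b3,b4,b5,b6}
  DF⁺ = {b5,b6}

Answer: ["b5", "b6"]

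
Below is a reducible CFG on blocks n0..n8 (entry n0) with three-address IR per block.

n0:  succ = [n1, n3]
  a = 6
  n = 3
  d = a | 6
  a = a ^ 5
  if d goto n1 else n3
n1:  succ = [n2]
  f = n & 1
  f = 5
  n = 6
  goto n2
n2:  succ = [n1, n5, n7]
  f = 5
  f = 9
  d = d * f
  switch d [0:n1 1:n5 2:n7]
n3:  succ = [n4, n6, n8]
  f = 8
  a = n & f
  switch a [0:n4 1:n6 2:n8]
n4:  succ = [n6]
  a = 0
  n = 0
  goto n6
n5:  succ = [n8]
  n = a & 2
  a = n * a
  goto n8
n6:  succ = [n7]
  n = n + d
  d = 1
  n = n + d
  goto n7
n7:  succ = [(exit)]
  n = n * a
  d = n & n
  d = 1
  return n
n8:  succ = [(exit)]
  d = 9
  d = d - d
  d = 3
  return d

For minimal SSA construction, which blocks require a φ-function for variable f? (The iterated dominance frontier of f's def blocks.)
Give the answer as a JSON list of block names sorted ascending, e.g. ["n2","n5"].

idom tree: n1←n0 n2←n1 n3←n0 n4←n3 n5←n2 n6←n3 n7←n0 n8←n0
Join-block Dom:
  n1: preds {n0,n2}: {n0} ∩ {n0,n1,n2} = {n0}; idom=n0
  n6: preds {n3,n4}: {n0,n3} ∩ {n0,n3,n4} = {n0,n3}; idom=n3
  n7: preds {n2,n6}: {n0,n1,n2} ∩ {n0,n3,n6} = {n0}; idom=n0
  n8: preds {n3,n5}: {n0,n3} ∩ {n0,n1,n2,n5} = {n0}; idom=n0

DF derivation:
  join n1 pred n0: · stop@n0
  join n1 pred n2: n2→n1 stop@n0
  join n6 pred n3: · stop@n3
  join n6 pred n4: n4 stop@n3
  join n7 pred n2: n2→n1 stop@n0
  join n7 pred n6: n6→n3 stop@n0
  join n8 pred n3: n3 stop@n0
  join n8 pred n5: n5→n2→n1 stop@n0
  n0 → ∅
  n1 → {n1,n7,n8}
  n2 → {n1,n7,n8}
  n3 → {n7,n8}
  n4 → {n6}
  n5 → {n8}
  n6 → {n7}
  n7 → ∅
  n8 → ∅

φ for f: defs {n1,n2,n3}
  DF⁺ = {n1,n7,n8}

Answer: ["n1", "n7", "n8"]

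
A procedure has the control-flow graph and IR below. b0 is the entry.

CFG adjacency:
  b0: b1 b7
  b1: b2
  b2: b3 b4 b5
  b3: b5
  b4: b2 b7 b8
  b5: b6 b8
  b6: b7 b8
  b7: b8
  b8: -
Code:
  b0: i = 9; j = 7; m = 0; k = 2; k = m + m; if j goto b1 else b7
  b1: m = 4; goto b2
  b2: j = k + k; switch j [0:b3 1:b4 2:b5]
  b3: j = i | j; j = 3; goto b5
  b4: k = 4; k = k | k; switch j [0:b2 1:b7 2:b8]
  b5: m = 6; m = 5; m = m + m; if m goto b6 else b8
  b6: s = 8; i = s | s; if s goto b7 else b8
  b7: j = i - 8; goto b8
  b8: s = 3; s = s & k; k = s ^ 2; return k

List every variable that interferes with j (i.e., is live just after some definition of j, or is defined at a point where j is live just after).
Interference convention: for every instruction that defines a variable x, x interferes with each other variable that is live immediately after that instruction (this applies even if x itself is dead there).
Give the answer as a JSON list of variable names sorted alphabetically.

Answer: ["i", "k", "m"]

Analysis:
Block summaries:
  b0: def={i,j,k,m} ue=∅
  b1: def={m} ue=∅
  b2: def={j} ue={k}
  b3: def={j} ue={i,j}
  b4: def={k} ue={j}
  b5: def={m} ue=∅
  b6: def={i,s} ue=∅
  b7: def={j} ue={i}
  b8: def={k,s} ue={k}

Live sets:
  live b0: ∅→{i,k}
  live b1: {i,k}→{i,k}
  live b2: {i,k}→{i,j,k}
  live b3: {i,j,k}→{k}
  live b4: {i,j}→{i,k}
  live b5: {k}→{k}
  live b6: {k}→{i,k}
  live b7: {i,k}→{k}
  live b8: {k}→∅

Interfere edges:
  i — {j,k,m,s}
  j — {i,k,m}
  k — {i,j,m,s}
  m — {i,j,k}
  s — {i,k}

N(j) = ["i", "k", "m"]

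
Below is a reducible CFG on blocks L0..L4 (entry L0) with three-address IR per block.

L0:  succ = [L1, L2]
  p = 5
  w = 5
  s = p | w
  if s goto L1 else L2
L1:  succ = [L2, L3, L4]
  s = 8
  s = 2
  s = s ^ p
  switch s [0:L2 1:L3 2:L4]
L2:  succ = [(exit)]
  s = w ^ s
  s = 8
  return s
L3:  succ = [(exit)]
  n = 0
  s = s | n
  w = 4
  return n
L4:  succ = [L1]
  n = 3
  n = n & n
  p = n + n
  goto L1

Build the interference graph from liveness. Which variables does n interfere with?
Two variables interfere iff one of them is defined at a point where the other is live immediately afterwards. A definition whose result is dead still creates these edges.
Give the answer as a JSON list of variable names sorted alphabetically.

Block summaries:
  L0: {p,s,w} / ∅
  L1: {s} / {p}
  L2: {s} / {s,w}
  L3: {n,s,w} / {s}
  L4: {n,p} / ∅

Backward fixpoint:
  live L0: ∅→{p,s,w}
  live L1: {p,w}→{s,w}
  live L2: {s,w}→∅
  live L3: {s}→∅
  live L4: {w}→{p,w}

Interfere edges:
  n — {s,w}
  p — {s,w}
  s — {n,p,w}
  w — {n,p,s}

N(n) = ["s", "w"]

Answer: ["s", "w"]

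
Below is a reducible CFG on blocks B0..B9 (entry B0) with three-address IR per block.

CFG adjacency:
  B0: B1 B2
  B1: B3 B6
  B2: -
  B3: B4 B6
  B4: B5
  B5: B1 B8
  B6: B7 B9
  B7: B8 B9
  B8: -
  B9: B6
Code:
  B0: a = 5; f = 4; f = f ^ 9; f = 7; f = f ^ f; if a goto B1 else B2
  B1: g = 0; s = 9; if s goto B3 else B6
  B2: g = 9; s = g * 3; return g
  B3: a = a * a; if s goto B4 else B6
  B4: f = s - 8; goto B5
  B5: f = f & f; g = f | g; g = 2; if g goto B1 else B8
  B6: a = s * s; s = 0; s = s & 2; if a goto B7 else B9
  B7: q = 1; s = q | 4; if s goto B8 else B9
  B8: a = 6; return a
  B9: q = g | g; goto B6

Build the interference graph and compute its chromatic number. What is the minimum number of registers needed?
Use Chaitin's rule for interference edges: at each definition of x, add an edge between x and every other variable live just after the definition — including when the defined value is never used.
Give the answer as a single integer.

Per-block:
  B0: def={a,f} ue=∅
  B1: def={g,s} ue=∅
  B2: def={g,s} ue=∅
  B3: def={a} ue={a,s}
  B4: def={f} ue={s}
  B5: def={f,g} ue={f,g}
  B6: def={a,s} ue={s}
  B7: def={q,s} ue=∅
  B8: def={a} ue=∅
  B9: def={q} ue={g}

Live sets:
  B0: in=∅ out={a}
  B1: in={a} out={a,g,s}
  B2: in=∅ out=∅
  B3: in={a,g,s} out={a,g,s}
  B4: in={a,g,s} out={a,f,g}
  B5: in={a,f,g} out={a}
  B6: in={g,s} out={g,s}
  B7: in={g} out={g,s}
  B8: in=∅ out=∅
  B9: in={g,s} out={g,s}

Conflict graph:
  a — {f,g,s}
  f — {a,g}
  g — {a,f,q,s}
  q — {g,s}
  s — {a,g,q}

Colouring:
  clique {a,f,g} ⇒ need ≥ 3
  assign a→r1 f→r2 g→r0 q→r1 s→r2 — no edge inside a register ⇒ χ ≤ 3
  χ = 3

Answer: 3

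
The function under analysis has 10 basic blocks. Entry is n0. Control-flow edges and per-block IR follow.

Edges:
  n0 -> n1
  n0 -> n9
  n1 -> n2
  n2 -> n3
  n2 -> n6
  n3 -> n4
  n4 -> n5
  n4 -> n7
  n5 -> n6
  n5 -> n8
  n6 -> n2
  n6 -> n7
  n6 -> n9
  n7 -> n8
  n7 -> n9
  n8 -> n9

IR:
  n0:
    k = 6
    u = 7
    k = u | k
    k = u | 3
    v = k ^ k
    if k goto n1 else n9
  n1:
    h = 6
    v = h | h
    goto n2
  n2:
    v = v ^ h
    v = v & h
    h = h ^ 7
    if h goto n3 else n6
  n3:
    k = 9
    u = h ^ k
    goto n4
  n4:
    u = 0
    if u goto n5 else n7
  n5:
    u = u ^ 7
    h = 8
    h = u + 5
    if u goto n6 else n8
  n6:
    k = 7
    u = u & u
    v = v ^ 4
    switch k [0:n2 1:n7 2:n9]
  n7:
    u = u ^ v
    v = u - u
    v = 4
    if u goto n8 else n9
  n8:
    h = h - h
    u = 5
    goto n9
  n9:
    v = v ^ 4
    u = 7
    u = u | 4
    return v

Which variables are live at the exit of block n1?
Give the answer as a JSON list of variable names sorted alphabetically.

def/use:
  n0: {k,u,v} / ∅
  n1: {h,v} / ∅
  n2: {h,v} / {h,v}
  n3: {k,u} / {h}
  n4: {u} / ∅
  n5: {h,u} / {u}
  n6: {k,u,v} / {u,v}
  n7: {u,v} / {u,v}
  n8: {h,u} / {h}
  n9: {u,v} / {v}

Liveness:
  n0: in=∅ out={u,v}
  n1: in={u} out={h,u,v}
  n2: in={h,u,v} out={h,u,v}
  n3: in={h,v} out={h,v}
  n4: in={h,v} out={h,u,v}
  n5: in={u,v} out={h,u,v}
  n6: in={h,u,v} out={h,u,v}
  n7: in={h,u,v} out={h,v}
  n8: in={h,v} out={v}
  n9: in={v} out=∅

live-out(n1) = ["h", "u", "v"]

Answer: ["h", "u", "v"]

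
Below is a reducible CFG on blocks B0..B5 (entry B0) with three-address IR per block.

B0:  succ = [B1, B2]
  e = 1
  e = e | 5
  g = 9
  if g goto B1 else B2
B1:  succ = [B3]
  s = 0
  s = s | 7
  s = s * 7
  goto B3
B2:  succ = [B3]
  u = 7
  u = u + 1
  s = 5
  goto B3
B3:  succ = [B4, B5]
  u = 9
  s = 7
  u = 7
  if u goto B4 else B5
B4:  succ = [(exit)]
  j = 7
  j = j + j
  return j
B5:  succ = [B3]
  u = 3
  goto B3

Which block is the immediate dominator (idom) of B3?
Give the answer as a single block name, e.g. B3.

Answer: B0

Derivation:
idom tree: B1←B0 B2←B0 B3←B0 B4←B3 B5←B3
Dom at joins:
  B3: preds {B1,B2,B5}: {B0,B1} ∩ {B0,B2} ∩ {B0,B3,B5} = {B0}; idom=B0

idom(B3) = B0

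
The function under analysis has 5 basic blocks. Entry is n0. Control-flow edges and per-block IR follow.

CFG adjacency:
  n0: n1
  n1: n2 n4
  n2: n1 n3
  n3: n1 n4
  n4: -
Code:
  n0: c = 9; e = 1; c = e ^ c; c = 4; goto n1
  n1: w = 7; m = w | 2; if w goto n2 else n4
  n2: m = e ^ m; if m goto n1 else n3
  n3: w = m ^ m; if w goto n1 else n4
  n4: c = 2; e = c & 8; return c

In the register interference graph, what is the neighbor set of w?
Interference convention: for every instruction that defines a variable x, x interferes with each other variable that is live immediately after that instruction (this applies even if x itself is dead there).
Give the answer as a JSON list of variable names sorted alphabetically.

Answer: ["e", "m"]

Derivation:
Block summaries:
  n0: def={c,e} ue=∅
  n1: def={m,w} ue=∅
  n2: def={m} ue={e,m}
  n3: def={w} ue={m}
  n4: def={c,e} ue=∅

Backward fixpoint:
  live n0: ∅→{e}
  live n1: {e}→{e,m}
  live n2: {e,m}→{e,m}
  live n3: {e,m}→{e}
  live n4: ∅→∅

Interference:
  c: {e}
  e: {c,m,w}
  m: {e,w}
  w: {e,m}

N(w) = ["e", "m"]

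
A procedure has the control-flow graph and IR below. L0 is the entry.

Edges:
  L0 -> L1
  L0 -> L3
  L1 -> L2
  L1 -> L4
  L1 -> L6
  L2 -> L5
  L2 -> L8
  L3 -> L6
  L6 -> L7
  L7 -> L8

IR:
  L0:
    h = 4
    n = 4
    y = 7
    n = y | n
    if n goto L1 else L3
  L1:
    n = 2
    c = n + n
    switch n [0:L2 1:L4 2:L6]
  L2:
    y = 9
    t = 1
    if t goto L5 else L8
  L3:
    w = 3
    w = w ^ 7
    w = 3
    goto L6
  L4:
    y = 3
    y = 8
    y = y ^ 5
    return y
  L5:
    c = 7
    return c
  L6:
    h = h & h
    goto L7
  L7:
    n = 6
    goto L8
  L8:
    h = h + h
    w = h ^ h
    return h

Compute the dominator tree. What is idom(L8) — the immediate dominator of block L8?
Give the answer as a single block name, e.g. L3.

Answer: L0

Derivation:
idom tree: L1←L0 L2←L1 L3←L0 L4←L1 L5←L2 L6←L0 L7←L6 L8←L0
Dom at joins:
  L6: preds {L1,L3}: {L0,L1} ∩ {L0,L3} = {L0}; idom=L0
  L8: preds {L2,L7}: {L0,L1,L2} ∩ {L0,L6,L7} = {L0}; idom=L0

idom(L8) = L0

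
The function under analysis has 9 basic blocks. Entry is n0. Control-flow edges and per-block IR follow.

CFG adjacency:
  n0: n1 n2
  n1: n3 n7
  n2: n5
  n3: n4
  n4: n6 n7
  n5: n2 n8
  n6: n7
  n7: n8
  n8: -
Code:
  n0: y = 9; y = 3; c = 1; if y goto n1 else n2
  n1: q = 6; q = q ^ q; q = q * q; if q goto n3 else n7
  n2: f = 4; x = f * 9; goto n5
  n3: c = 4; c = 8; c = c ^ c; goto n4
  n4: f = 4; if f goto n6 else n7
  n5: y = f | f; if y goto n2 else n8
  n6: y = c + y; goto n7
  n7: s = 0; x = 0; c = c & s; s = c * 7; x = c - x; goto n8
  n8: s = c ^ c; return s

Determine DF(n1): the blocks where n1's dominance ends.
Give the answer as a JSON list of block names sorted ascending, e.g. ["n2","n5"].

idom tree: n1←n0 n2←n0 n3←n1 n4←n3 n5←n2 n6←n4 n7←n1 n8←n0
Dom∩ at merges:
  n2: preds {n0,n5}: {n0} ∩ {n0,n2,n5} = {n0}; idom=n0
  n7: preds {n1,n4,n6}: {n0,n1} ∩ {n0,n1,n3,n4} ∩ {n0,n1,n3,n4,n6} = {n0,n1}; idom=n1
  n8: preds {n5,n7}: {n0,n2,n5} ∩ {n0,n1,n7} = {n0}; idom=n0

DF walk-up:
  join n2 pred n0: · stop@n0
  join n2 pred n5: n5→n2 stop@n0
  join n7 pred n1: · stop@n1
  join n7 pred n4: n4→n3 stop@n1
  join n7 pred n6: n6→n4→n3 stop@n1
  join n8 pred n5: n5→n2 stop@n0
  join n8 pred n7: n7→n1 stop@n0
  n0 → ∅
  n1 → {n8}
  n2 → {n2,n8}
  n3 → {n7}
  n4 → {n7}
  n5 → {n2,n8}
  n6 → {n7}
  n7 → {n8}
  n8 → ∅

DF(n1) = ["n8"]

Answer: ["n8"]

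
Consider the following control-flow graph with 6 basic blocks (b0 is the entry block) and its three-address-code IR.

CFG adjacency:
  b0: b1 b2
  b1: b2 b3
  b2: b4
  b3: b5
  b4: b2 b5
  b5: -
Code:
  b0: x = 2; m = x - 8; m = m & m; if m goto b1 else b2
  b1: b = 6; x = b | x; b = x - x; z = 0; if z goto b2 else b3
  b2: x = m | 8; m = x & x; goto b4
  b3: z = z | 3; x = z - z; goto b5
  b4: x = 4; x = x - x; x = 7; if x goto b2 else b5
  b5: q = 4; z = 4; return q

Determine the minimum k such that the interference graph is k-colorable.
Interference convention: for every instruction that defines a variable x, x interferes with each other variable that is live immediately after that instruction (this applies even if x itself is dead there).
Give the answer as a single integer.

Answer: 3

Derivation:
def/use:
  b0: {m,x} / ∅
  b1: {b,x,z} / {x}
  b2: {m,x} / {m}
  b3: {x,z} / {z}
  b4: {x} / ∅
  b5: {q,z} / ∅

Live sets:
  b0 li=∅ lo={m,x}
  b1 li={m,x} lo={m,z}
  b2 li={m} lo={m}
  b3 li={z} lo=∅
  b4 li={m} lo={m}
  b5 li=∅ lo=∅

Interfere edges:
  b: {m,x}
  m: {b,x,z}
  q: {z}
  x: {b,m}
  z: {m,q}

Chromatic number:
  clique {b,m,x} ⇒ need ≥ 3
  assign b→R1 m→R0 q→R0 x→R2 z→R1 — no edge inside a register ⇒ χ ≤ 3
  χ = 3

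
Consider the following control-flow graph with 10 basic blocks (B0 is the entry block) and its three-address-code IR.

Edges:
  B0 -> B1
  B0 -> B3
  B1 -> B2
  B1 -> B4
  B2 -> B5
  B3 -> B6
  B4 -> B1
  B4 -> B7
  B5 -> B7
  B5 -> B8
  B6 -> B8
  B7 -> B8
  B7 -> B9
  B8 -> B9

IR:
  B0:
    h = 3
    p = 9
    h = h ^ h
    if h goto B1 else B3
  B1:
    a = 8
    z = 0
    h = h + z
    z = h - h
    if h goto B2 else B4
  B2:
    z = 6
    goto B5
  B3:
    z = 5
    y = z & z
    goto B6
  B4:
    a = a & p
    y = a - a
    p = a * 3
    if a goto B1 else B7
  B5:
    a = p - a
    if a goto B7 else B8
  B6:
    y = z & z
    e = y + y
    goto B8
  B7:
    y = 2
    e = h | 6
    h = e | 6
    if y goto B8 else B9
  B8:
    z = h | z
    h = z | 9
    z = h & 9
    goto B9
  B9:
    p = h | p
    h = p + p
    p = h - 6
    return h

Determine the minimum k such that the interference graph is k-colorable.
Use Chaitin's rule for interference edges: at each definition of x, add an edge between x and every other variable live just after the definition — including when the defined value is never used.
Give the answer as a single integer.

Answer: 5

Working:
def/use:
  B0: {h,p} / ∅
  B1: {a,h,z} / {h}
  B2: {z} / ∅
  B3: {y,z} / ∅
  B4: {a,p,y} / {a,p}
  B5: {a} / {a,p}
  B6: {e,y} / {z}
  B7: {e,h,y} / {h}
  B8: {h,z} / {h,z}
  B9: {h,p} / {h,p}

Live sets:
  B0 li=∅ lo={h,p}
  B1 li={h,p} lo={a,h,p,z}
  B2 li={a,h,p} lo={a,h,p,z}
  B3 li={h,p} lo={h,p,z}
  B4 li={a,h,p,z} lo={h,p,z}
  B5 li={a,h,p,z} lo={h,p,z}
  B6 li={h,p,z} lo={h,p,z}
  B7 li={h,p,z} lo={h,p,z}
  B8 li={h,p,z} lo={h,p}
  B9 li={h,p} lo=∅

Interfere edges:
  a — {h,p,y,z}
  e — {h,p,y,z}
  h — {a,e,p,y,z}
  p — {a,e,h,y,z}
  y — {a,e,h,p,z}
  z — {a,e,h,p,y}

Chromatic number:
  {a,h,p,y,z} pairwise interfere (5-clique) ⇒ χ ≥ 5
  5-colouring: R0={h}  R1={p}  R2={y}  R3={z}  R4={a,e}
  χ = 5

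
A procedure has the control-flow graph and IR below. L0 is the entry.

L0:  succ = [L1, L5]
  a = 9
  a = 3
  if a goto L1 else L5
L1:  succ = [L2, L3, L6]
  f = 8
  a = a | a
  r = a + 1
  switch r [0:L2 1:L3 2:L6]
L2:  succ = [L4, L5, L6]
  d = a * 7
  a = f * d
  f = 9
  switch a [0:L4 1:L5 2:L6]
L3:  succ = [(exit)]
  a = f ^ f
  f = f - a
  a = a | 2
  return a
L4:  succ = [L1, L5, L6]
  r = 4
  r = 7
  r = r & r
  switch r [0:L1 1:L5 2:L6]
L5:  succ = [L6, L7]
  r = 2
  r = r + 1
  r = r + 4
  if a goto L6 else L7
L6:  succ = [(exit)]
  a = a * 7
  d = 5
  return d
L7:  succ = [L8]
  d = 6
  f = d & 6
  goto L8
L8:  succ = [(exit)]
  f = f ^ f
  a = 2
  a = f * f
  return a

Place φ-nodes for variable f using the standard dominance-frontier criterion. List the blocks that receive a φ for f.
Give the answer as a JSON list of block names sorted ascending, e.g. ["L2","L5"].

idom tree: L1←L0 L2←L1 L3←L1 L4←L2 L5←L0 L6←L0 L7←L5 L8←L7
Dom∩ at merges:
  L1: preds {L0,L4}: {L0} ∩ {L0,L1,L2,L4} = {L0}; idom=L0
  L5: preds {L0,L2,L4}: {L0} ∩ {L0,L1,L2} ∩ {L0,L1,L2,L4} = {L0}; idom=L0
  L6: preds {L1,L2,L4,L5}: {L0,L1} ∩ {L0,L1,L2} ∩ {L0,L1,L2,L4} ∩ {L0,L5} = {L0}; idom=L0

DF derivation:
  join L1 pred L0: · stop@L0
  join L1 pred L4: L4→L2→L1 stop@L0
  join L5 pred L0: · stop@L0
  join L5 pred L2: L2→L1 stop@L0
  join L5 pred L4: L4→L2→L1 stop@L0
  join L6 pred L1: L1 stop@L0
  join L6 pred L2: L2→L1 stop@L0
  join L6 pred L4: L4→L2→L1 stop@L0
  join L6 pred L5: L5 stop@L0
  L0 → ∅
  L1 → {L1,L5,L6}
  L2 → {L1,L5,L6}
  L3 → ∅
  L4 → {L1,L5,L6}
  L5 → {L6}
  L6 → ∅
  L7 → ∅
  L8 → ∅

φ for f: defs {L1,L2,L3,L7,L8}
  DF⁺ = {L1,L5,L6}

Answer: ["L1", "L5", "L6"]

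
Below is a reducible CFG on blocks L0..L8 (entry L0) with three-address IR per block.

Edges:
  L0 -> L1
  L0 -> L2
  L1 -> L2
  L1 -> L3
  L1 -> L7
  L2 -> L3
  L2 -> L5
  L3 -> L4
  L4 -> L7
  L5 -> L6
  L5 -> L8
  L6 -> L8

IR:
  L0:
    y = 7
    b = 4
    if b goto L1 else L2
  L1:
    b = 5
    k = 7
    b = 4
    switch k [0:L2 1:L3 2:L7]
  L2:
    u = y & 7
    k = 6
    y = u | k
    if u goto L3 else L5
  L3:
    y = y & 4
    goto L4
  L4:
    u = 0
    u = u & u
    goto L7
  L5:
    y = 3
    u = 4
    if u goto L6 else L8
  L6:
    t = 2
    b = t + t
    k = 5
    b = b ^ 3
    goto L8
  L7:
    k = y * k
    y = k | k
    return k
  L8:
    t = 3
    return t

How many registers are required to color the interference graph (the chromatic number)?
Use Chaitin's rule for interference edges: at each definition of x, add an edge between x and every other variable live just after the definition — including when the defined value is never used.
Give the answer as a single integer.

Per-block:
  L0: {b,y} / ∅
  L1: {b,k} / ∅
  L2: {k,u,y} / {y}
  L3: {y} / {y}
  L4: {u} / ∅
  L5: {u,y} / ∅
  L6: {b,k,t} / ∅
  L7: {k,y} / {k,y}
  L8: {t} / ∅

Liveness:
  live L0: ∅→{y}
  live L1: {y}→{k,y}
  live L2: {y}→{k,y}
  live L3: {k,y}→{k,y}
  live L4: {k,y}→{k,y}
  live L5: ∅→∅
  live L6: ∅→∅
  live L7: {k,y}→∅
  live L8: ∅→∅

Conflict graph:
  b: {k,y}
  k: {b,u,y}
  t: ∅
  u: {k,y}
  y: {b,k,u}

Chromatic number:
  clique {b,k,y} ⇒ need ≥ 3
  assign b→R2 k→R0 t→R0 u→R2 y→R1 — no edge inside a register ⇒ χ ≤ 3
  χ = 3

Answer: 3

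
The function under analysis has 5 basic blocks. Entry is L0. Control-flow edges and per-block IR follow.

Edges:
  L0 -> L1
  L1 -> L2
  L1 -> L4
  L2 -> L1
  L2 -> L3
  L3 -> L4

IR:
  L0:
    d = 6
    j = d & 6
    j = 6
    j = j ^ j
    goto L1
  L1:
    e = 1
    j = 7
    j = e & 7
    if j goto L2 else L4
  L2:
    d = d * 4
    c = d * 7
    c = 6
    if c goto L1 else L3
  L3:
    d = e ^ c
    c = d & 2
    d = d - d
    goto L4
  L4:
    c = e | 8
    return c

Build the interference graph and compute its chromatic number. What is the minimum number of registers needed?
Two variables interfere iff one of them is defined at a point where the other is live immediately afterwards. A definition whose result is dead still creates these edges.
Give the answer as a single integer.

Answer: 3

Derivation:
Block summaries:
  L0 def {d,j} use ∅
  L1 def {e,j} use ∅
  L2 def {c,d} use {d}
  L3 def {c,d} use {c,e}
  L4 def {c} use {e}

Live sets:
  L0: in=∅ out={d}
  L1: in={d} out={d,e}
  L2: in={d,e} out={c,d,e}
  L3: in={c,e} out={e}
  L4: in={e} out=∅

Conflict graph:
  c↔{d,e}
  d↔{c,e,j}
  e↔{c,d,j}
  j↔{d,e}

Chromatic number:
  {c,d,e} pairwise interfere (3-clique) ⇒ χ ≥ 3
  3-colouring: r0={d}  r1={e}  r2={c,j}
  χ = 3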